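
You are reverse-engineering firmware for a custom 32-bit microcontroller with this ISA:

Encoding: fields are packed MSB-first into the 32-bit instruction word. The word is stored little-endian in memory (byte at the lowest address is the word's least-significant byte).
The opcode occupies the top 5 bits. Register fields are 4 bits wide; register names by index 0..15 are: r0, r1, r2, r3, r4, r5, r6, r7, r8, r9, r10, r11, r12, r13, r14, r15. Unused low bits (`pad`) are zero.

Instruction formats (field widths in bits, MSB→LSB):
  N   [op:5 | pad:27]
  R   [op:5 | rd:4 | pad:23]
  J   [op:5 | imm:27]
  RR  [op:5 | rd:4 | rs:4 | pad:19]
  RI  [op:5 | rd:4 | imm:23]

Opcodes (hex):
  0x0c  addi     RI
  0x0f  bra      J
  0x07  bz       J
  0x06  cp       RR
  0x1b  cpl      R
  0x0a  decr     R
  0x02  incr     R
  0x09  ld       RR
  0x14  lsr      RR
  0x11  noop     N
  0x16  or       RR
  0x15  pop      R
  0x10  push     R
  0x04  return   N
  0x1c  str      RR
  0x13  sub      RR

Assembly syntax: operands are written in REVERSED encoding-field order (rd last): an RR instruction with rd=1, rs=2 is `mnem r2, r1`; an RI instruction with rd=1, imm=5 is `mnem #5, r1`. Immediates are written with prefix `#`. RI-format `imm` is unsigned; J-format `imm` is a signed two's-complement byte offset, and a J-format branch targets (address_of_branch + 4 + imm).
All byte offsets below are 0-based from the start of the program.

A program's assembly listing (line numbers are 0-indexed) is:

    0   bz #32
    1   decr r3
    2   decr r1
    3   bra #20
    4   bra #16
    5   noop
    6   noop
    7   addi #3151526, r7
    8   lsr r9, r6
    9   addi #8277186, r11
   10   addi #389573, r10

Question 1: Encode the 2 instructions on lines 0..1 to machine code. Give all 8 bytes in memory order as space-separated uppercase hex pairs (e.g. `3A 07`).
L0: bz op=0x7:5|imm=32:27 ⇒ 0x38000020 ⇒ little 20 00 00 38
L1: decr op=0xa:5|rd=3:4|pad=0:23 ⇒ 0x51800000 ⇒ little 00 00 80 51

20 00 00 38 00 00 80 51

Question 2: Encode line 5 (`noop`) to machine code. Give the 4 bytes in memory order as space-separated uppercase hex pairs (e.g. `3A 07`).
L5: noop op=0x11:5|pad=0:27 ⇒ 0x88000000 ⇒ little 00 00 00 88

00 00 00 88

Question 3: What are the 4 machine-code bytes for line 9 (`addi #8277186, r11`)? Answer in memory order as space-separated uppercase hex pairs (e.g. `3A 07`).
C2 4C FE 65

line 9 (addi): pack op=0xc:5|rd=11:4|imm=8277186:23 = 0x65fe4cc2; little→ c2 4c fe 65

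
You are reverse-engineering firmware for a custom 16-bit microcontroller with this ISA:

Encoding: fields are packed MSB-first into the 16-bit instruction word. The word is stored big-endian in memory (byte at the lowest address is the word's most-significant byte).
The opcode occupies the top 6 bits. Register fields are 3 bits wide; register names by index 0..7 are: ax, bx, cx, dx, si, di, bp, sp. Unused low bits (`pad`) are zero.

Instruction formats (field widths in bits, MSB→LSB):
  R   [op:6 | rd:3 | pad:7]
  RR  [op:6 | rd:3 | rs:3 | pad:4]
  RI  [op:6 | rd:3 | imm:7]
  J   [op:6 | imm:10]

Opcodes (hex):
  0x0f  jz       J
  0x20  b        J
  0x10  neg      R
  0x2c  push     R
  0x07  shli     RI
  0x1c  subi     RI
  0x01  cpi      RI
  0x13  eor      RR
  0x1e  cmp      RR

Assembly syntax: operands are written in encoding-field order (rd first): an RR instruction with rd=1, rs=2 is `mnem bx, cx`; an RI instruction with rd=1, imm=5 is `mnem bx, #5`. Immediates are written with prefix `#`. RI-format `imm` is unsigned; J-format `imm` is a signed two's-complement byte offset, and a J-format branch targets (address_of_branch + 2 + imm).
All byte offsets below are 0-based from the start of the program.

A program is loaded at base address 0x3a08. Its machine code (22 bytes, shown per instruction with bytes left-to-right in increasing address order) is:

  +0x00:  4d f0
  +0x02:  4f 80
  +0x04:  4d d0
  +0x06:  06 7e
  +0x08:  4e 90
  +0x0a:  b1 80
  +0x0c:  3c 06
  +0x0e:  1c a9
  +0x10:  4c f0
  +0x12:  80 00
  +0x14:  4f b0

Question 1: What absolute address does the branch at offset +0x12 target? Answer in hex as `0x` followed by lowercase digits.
0x3a1c

[12] 80 00 → 0x8000
  op=0x8000>>10=0x20 ⇒ b (J)
  [9:0] imm=0 = #0
  target = base 0x3a08 + off 0x12 + 2 + imm 0 = 0x3a1c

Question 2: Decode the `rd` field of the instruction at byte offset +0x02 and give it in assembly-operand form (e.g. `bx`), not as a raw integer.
off 0x02: read 4f 80 as big → 0x4f80
  op=0x4f80>>10=0x13 ⇒ eor (RR)
  rd@[9:7]=0x7 ⇒ sp
  rs@[6:4]=0x0 ⇒ ax

sp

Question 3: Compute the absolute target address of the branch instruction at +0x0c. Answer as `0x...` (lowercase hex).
[0c] 3c 06 → 0x3c06
  op=0x3c06>>10=0xf ⇒ jz (J)
  [9:0] imm=6 = #6
  target = base 0x3a08 + off 0x0c + 2 + imm 6 = 0x3a1c

0x3a1c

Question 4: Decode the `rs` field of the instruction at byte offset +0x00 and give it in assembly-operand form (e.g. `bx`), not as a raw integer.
sp

@+00  big-endian(4d f0) = 0x4df0
  opcode bits[15:10]=0x13: eor/RR
  [9:7] rd=3 = dx
  [6:4] rs=7 = sp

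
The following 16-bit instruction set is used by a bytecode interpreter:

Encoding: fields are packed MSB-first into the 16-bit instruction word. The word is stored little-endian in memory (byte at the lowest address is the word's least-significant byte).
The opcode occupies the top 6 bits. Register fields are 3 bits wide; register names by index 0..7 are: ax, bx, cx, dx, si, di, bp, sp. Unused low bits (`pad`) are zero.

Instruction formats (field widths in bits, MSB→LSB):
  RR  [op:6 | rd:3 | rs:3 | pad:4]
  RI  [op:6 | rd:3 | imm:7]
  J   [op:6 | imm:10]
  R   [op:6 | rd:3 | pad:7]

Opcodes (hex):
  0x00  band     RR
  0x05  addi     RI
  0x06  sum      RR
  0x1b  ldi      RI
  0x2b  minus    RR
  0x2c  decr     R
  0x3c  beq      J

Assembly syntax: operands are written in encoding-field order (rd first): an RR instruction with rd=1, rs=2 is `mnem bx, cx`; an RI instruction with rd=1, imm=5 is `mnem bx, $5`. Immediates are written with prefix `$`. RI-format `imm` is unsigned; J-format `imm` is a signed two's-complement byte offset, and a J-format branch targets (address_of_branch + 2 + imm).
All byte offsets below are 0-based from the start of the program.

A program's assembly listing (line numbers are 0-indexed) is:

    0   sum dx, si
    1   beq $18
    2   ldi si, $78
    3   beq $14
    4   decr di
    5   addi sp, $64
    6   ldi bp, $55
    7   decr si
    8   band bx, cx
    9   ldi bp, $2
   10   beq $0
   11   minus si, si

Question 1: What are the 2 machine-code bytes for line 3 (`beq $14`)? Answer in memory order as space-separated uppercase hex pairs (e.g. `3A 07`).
L3: beq op=0x3c:6|imm=14:10 ⇒ 0xf00e ⇒ little 0e f0

0E F0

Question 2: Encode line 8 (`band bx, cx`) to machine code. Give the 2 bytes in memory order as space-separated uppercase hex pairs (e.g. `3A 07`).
line 8 (band): pack op=0x0:6|rd=1:3|rs=2:3|pad=0:4 = 0x00a0; little→ a0 00

A0 00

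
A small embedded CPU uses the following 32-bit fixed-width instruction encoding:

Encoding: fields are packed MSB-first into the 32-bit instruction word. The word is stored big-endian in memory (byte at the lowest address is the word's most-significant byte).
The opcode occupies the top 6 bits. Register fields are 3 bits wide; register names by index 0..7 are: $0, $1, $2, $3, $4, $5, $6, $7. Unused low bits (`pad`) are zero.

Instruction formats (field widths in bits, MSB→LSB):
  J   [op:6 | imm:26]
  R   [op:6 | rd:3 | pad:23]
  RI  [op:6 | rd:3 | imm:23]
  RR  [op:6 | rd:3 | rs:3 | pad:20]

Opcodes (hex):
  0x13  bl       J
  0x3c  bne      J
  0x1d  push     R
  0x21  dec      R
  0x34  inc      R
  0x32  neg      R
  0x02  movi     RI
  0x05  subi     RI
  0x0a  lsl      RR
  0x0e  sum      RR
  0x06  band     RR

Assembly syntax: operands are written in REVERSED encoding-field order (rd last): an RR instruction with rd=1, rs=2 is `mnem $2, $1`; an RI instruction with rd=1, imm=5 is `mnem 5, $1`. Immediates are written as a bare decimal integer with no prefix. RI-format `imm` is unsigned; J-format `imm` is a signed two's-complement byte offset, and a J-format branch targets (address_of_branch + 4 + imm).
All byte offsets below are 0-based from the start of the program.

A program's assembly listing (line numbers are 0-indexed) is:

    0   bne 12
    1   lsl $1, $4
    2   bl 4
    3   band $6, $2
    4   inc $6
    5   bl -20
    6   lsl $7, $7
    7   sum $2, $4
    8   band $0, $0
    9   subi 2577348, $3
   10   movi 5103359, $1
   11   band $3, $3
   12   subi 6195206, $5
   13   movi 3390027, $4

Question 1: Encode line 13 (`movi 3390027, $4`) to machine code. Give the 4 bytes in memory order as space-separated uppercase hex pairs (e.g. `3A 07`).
0A 33 BA 4B

line 13 (movi): pack op=0x2:6|rd=4:3|imm=3390027:23 = 0x0a33ba4b; big→ 0a 33 ba 4b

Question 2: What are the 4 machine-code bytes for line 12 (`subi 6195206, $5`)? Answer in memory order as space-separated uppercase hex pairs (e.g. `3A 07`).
line 12 (subi): pack op=0x5:6|rd=5:3|imm=6195206:23 = 0x16de8806; big→ 16 de 88 06

16 DE 88 06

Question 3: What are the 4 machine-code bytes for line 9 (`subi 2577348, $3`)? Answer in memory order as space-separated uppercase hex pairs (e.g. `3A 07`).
15 A7 53 C4

line 9 (subi): pack op=0x5:6|rd=3:3|imm=2577348:23 = 0x15a753c4; big→ 15 a7 53 c4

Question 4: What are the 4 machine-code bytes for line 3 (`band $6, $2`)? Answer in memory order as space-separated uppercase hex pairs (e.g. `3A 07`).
19 60 00 00

3. band fields op=0x6:6|rd=2:3|rs=6:3|pad=0:20 → word 19600000h → 19 60 00 00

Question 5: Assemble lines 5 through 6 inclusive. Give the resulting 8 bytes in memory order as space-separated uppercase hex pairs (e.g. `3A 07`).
4F FF FF EC 2B F0 00 00

line 5 (bl): pack op=0x13:6|imm=-20:26 = 0x4fffffec; big→ 4f ff ff ec
line 6 (lsl): pack op=0xa:6|rd=7:3|rs=7:3|pad=0:20 = 0x2bf00000; big→ 2b f0 00 00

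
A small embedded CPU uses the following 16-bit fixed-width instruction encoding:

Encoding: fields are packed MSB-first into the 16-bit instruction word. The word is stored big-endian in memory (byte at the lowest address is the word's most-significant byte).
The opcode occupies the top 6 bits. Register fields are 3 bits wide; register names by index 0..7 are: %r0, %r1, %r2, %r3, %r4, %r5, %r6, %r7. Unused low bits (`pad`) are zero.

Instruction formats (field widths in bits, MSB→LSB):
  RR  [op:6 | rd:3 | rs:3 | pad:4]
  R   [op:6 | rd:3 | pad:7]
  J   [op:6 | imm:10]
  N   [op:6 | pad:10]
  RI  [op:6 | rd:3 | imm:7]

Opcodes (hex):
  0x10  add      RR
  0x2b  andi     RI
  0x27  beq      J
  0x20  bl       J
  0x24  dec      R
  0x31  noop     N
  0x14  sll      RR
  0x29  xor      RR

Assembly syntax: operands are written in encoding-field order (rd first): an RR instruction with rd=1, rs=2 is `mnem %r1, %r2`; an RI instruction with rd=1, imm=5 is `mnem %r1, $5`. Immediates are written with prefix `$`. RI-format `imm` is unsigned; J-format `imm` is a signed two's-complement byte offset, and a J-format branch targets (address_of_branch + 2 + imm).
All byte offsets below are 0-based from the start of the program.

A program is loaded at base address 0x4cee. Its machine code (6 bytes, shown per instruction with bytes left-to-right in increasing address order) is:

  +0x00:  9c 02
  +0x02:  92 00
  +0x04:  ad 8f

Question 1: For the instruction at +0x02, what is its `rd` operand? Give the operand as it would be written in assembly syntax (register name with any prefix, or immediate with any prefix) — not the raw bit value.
off 0x02: read 92 00 as big → 0x9200
  op=0x9200>>10=0x24 ⇒ dec (R)
  rd@[9:7]=0x4 ⇒ %r4

%r4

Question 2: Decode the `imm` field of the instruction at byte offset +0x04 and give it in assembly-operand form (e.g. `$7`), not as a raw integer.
$15

off 0x04: read ad 8f as big → 0xad8f
  op=0xad8f>>10=0x2b ⇒ andi (RI)
  rd: (w>>7)&0x7=0x3 → %r3
  imm: (w>>0)&0x7f=0xf → $15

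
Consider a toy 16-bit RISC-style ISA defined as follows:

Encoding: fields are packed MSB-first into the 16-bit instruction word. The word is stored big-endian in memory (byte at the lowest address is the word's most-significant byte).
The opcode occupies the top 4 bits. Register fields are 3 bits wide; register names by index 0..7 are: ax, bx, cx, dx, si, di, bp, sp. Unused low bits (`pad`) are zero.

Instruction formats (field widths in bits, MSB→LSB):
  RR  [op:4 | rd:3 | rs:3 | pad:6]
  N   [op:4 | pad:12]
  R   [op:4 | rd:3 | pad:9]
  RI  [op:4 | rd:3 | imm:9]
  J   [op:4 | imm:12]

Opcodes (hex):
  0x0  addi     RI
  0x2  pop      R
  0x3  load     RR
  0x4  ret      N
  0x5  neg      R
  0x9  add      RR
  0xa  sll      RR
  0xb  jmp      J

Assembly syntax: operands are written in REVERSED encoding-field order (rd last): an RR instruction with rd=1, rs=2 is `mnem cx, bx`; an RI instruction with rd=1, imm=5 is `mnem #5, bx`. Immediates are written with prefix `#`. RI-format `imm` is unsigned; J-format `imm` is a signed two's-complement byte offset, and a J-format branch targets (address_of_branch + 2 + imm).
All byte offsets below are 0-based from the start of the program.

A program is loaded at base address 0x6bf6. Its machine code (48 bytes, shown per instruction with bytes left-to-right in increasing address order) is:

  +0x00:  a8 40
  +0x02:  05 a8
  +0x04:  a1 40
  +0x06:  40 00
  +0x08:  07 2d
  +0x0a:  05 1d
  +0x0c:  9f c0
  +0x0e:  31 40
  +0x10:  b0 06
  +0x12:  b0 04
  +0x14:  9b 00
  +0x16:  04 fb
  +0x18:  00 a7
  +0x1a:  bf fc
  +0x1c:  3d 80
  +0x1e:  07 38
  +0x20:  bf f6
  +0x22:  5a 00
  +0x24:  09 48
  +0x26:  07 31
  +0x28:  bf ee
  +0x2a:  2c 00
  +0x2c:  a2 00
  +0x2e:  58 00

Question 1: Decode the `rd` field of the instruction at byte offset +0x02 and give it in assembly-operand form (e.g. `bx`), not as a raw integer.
cx

@+02  big-endian(05 a8) = 0x05a8
  top 4b → 0x0 → addi [RI]
  rd@[11:9]=0x2 ⇒ cx
  imm@[8:0]=0x1a8 ⇒ #424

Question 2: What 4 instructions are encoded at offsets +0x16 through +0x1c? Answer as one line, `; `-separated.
off 0x16: read 04 fb as big → 0x04fb
  top 4b → 0x0 → addi [RI]
  [11:9] rd=2 = cx
  [8:0] imm=251 = #251
off 0x18: read 00 a7 as big → 0x00a7
  top 4b → 0x0 → addi [RI]
  [11:9] rd=0 = ax
  [8:0] imm=167 = #167
off 0x1a: read bf fc as big → 0xbffc
  top 4b → 0xb → jmp [J]
  [11:0] imm=4092 (s12→-4) = #-4
off 0x1c: read 3d 80 as big → 0x3d80
  top 4b → 0x3 → load [RR]
  [11:9] rd=6 = bp
  [8:6] rs=6 = bp

addi #251, cx; addi #167, ax; jmp #-4; load bp, bp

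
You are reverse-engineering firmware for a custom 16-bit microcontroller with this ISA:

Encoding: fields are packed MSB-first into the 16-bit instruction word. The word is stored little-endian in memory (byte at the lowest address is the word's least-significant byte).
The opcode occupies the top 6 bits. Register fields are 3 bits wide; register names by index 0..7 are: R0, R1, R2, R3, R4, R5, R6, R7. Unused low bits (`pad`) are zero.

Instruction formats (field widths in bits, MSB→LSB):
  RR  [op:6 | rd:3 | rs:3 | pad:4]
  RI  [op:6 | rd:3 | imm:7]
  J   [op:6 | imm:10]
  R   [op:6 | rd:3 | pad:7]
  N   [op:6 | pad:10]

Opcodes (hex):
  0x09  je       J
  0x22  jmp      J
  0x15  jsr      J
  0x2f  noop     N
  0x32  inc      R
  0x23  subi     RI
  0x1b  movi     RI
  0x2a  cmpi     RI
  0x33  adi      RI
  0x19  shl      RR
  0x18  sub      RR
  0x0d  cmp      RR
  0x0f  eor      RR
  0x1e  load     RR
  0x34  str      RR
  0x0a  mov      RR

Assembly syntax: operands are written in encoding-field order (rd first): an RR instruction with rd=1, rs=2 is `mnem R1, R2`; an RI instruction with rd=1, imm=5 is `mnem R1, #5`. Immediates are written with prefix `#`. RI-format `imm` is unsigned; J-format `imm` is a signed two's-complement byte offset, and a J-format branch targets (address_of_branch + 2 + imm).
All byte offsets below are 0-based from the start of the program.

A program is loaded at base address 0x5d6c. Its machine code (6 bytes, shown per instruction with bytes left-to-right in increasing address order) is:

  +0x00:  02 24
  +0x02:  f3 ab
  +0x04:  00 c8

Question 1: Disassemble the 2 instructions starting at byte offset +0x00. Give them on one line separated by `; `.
je #2; cmpi R7, #115

off 0x00: read 02 24 as little → 0x2402
  opcode bits[15:10]=0x9: je/J
  imm: (w>>0)&0x3ff=0x2 → #2
off 0x02: read f3 ab as little → 0xabf3
  opcode bits[15:10]=0x2a: cmpi/RI
  rd: (w>>7)&0x7=0x7 → R7
  imm: (w>>0)&0x7f=0x73 → #115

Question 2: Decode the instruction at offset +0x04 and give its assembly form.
inc R0

@+04  little-endian(00 c8) = 0xc800
  op=0xc800>>10=0x32 ⇒ inc (R)
  [9:7] rd=0 = R0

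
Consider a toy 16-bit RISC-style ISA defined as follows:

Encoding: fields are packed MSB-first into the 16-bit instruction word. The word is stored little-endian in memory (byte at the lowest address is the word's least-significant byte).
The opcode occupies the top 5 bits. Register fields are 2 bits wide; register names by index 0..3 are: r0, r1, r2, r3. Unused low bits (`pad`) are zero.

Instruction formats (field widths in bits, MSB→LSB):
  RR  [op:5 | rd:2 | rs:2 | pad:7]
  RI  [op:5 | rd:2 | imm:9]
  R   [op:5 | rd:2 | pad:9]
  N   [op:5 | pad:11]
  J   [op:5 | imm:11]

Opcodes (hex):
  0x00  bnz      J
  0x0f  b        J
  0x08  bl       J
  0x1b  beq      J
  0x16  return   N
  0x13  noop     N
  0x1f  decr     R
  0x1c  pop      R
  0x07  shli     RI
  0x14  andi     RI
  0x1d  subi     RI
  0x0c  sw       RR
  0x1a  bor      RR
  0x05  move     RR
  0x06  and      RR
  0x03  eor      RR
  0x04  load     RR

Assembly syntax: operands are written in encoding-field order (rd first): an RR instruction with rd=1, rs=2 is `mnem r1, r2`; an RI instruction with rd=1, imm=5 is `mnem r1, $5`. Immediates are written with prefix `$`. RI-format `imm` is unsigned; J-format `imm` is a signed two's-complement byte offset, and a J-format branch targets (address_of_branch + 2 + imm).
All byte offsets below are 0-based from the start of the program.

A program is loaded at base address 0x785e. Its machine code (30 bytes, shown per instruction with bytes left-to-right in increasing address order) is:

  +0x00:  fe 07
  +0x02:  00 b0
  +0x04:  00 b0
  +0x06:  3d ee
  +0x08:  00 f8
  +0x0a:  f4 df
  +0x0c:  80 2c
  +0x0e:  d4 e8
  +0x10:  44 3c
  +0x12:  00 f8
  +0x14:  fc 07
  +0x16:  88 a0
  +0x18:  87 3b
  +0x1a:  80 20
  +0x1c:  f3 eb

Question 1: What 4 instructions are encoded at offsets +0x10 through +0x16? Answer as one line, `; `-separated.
shli r2, $68; decr r0; bnz $-4; andi r0, $136

@+10  little-endian(44 3c) = 0x3c44
  top 5b → 0x7 → shli [RI]
  rd@[10:9]=0x2 ⇒ r2
  imm@[8:0]=0x44 ⇒ $68
@+12  little-endian(00 f8) = 0xf800
  top 5b → 0x1f → decr [R]
  rd@[10:9]=0x0 ⇒ r0
@+14  little-endian(fc 07) = 0x07fc
  top 5b → 0x0 → bnz [J]
  imm@[10:0]=0x7fc (s11→-4) ⇒ $-4
@+16  little-endian(88 a0) = 0xa088
  top 5b → 0x14 → andi [RI]
  rd@[10:9]=0x0 ⇒ r0
  imm@[8:0]=0x88 ⇒ $136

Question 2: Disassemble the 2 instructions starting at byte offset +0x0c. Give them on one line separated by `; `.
+0x0c: 80 2c ⇒ word 0x2c80 (little)
  top 5b → 0x5 → move [RR]
  [10:9] rd=2 = r2
  [8:7] rs=1 = r1
+0x0e: d4 e8 ⇒ word 0xe8d4 (little)
  top 5b → 0x1d → subi [RI]
  [10:9] rd=0 = r0
  [8:0] imm=212 = $212

move r2, r1; subi r0, $212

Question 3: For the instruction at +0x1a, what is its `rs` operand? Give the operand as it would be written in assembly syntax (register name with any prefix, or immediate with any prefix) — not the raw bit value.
r1

[1a] 80 20 → 0x2080
  top 5b → 0x4 → load [RR]
  rd: (w>>9)&0x3=0x0 → r0
  rs: (w>>7)&0x3=0x1 → r1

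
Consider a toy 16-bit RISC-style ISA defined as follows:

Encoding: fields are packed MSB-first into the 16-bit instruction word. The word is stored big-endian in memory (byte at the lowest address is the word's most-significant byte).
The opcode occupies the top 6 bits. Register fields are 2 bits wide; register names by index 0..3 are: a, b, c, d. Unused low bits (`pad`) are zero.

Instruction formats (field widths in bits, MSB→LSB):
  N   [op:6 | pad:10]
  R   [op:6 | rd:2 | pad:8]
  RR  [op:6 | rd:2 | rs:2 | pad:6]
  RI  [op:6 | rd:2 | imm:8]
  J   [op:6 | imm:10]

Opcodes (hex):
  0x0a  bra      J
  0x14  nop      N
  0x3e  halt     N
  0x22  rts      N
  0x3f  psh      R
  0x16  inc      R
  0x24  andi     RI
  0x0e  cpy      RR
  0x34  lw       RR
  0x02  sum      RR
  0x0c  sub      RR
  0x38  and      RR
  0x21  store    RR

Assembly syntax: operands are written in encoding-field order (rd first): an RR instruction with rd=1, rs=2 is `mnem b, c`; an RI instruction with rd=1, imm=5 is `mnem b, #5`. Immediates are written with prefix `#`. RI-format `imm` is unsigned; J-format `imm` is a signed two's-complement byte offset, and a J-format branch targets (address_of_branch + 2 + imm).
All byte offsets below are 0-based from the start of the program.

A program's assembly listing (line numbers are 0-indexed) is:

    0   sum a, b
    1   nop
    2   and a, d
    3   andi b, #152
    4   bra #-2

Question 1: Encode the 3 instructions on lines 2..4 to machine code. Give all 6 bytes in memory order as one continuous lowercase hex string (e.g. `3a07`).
e0c091982bfe

2. and fields op=0x38:6|rd=0:2|rs=3:2|pad=0:6 → word e0c0h → e0 c0
3. andi fields op=0x24:6|rd=1:2|imm=152:8 → word 9198h → 91 98
4. bra fields op=0xa:6|imm=-2:10 → word 2bfeh → 2b fe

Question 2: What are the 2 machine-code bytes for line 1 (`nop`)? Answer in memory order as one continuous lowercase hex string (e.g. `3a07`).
line 1 (nop): pack op=0x14:6|pad=0:10 = 0x5000; big→ 50 00

5000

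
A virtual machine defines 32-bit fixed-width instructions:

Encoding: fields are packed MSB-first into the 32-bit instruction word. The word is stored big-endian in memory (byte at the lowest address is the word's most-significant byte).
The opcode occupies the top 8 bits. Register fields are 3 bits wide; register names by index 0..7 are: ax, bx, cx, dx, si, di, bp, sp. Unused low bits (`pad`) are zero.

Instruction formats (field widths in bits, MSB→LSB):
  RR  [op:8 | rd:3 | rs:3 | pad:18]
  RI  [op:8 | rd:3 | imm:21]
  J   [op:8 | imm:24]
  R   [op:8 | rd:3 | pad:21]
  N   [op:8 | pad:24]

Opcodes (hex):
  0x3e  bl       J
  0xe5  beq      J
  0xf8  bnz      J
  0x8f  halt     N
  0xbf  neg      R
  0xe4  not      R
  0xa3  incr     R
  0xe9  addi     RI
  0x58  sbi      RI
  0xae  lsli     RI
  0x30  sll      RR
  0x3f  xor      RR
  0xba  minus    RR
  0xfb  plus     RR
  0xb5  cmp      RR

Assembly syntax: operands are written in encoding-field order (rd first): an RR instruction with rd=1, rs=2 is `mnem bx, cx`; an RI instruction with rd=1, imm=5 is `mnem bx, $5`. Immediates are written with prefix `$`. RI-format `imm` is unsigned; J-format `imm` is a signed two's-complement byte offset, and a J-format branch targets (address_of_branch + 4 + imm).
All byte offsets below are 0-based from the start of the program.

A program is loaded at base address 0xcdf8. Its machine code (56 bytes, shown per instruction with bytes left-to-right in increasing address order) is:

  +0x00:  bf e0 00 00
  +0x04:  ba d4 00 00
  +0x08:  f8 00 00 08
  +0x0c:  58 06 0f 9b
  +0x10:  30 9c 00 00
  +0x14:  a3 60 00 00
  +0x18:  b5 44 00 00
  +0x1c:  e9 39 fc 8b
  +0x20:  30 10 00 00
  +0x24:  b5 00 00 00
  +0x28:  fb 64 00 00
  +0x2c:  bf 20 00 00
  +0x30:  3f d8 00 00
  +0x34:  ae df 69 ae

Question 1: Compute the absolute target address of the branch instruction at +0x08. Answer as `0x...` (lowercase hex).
@+08  big-endian(f8 00 00 08) = 0xf8000008
  top 8b → 0xf8 → bnz [J]
  imm@[23:0]=0x8 ⇒ $8
  target = base 0xcdf8 + off 0x08 + 4 + imm 8 = 0xce0c

0xce0c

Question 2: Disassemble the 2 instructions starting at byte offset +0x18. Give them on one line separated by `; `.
@+18  big-endian(b5 44 00 00) = 0xb5440000
  opcode bits[31:24]=0xb5: cmp/RR
  rd@[23:21]=0x2 ⇒ cx
  rs@[20:18]=0x1 ⇒ bx
@+1c  big-endian(e9 39 fc 8b) = 0xe939fc8b
  opcode bits[31:24]=0xe9: addi/RI
  rd@[23:21]=0x1 ⇒ bx
  imm@[20:0]=0x19fc8b ⇒ $1703051

cmp cx, bx; addi bx, $1703051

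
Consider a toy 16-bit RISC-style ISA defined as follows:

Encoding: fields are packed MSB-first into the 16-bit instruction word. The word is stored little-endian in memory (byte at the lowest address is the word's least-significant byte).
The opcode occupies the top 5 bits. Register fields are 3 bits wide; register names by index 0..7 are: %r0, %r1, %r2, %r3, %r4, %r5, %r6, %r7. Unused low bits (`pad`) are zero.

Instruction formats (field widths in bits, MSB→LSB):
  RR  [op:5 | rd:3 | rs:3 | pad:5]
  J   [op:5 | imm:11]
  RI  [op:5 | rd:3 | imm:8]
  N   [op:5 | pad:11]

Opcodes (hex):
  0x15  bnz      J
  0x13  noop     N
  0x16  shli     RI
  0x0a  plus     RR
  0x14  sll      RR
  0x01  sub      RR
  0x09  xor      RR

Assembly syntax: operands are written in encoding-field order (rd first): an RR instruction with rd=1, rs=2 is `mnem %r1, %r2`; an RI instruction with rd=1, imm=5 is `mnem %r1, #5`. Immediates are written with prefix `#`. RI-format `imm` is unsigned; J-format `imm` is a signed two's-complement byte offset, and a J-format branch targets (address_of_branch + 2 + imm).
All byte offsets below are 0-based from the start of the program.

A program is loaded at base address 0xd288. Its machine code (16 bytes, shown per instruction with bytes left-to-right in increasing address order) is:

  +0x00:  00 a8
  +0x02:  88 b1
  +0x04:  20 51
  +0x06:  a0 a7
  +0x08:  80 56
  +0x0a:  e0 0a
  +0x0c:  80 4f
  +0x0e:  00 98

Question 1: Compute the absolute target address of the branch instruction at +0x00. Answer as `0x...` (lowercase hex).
off 0x00: read 00 a8 as little → 0xa800
  top 5b → 0x15 → bnz [J]
  imm: (w>>0)&0x7ff=0x0 → #0
  target = base 0xd288 + off 0x00 + 2 + imm 0 = 0xd28a

0xd28a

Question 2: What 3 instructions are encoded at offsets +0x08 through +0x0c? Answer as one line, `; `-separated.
@+08  little-endian(80 56) = 0x5680
  top 5b → 0xa → plus [RR]
  [10:8] rd=6 = %r6
  [7:5] rs=4 = %r4
@+0a  little-endian(e0 0a) = 0x0ae0
  top 5b → 0x1 → sub [RR]
  [10:8] rd=2 = %r2
  [7:5] rs=7 = %r7
@+0c  little-endian(80 4f) = 0x4f80
  top 5b → 0x9 → xor [RR]
  [10:8] rd=7 = %r7
  [7:5] rs=4 = %r4

plus %r6, %r4; sub %r2, %r7; xor %r7, %r4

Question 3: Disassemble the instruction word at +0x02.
shli %r1, #136

+0x02: 88 b1 ⇒ word 0xb188 (little)
  op=0xb188>>11=0x16 ⇒ shli (RI)
  [10:8] rd=1 = %r1
  [7:0] imm=136 = #136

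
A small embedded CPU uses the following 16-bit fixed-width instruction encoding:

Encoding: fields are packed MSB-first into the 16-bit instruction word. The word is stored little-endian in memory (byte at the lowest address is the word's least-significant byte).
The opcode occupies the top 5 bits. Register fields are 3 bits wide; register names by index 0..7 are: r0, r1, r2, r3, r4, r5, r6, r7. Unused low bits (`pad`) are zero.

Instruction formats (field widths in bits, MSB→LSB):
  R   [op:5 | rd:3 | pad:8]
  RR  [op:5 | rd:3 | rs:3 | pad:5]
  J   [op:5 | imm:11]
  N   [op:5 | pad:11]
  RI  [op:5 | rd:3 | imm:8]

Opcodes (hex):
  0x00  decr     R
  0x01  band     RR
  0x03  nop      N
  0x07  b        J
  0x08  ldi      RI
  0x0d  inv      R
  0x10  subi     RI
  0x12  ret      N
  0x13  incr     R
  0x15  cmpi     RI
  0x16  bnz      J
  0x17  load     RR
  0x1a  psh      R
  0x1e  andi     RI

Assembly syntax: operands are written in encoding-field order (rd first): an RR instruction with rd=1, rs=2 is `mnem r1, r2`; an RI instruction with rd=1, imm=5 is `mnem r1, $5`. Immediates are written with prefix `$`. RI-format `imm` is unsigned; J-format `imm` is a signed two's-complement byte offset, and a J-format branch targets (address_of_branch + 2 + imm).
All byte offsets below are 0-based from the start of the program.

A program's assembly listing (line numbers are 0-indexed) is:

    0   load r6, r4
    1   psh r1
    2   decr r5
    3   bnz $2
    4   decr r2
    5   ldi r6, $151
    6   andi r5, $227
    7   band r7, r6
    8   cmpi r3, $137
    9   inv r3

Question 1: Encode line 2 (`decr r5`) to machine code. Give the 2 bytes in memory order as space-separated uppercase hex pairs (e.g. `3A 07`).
line 2 (decr): pack op=0x0:5|rd=5:3|pad=0:8 = 0x0500; little→ 00 05

00 05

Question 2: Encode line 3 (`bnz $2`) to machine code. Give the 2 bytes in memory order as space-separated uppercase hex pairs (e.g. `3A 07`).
02 B0

L3: bnz op=0x16:5|imm=2:11 ⇒ 0xb002 ⇒ little 02 b0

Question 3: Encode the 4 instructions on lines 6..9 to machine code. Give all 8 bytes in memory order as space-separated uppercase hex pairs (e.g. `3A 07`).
6. andi fields op=0x1e:5|rd=5:3|imm=227:8 → word f5e3h → e3 f5
7. band fields op=0x1:5|rd=7:3|rs=6:3|pad=0:5 → word 0fc0h → c0 0f
8. cmpi fields op=0x15:5|rd=3:3|imm=137:8 → word ab89h → 89 ab
9. inv fields op=0xd:5|rd=3:3|pad=0:8 → word 6b00h → 00 6b

E3 F5 C0 0F 89 AB 00 6B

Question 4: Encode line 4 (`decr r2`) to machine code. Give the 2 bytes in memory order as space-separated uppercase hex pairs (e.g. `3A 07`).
00 02

4. decr fields op=0x0:5|rd=2:3|pad=0:8 → word 0200h → 00 02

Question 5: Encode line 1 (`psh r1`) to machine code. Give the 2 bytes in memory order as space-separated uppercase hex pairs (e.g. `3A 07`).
00 D1

1. psh fields op=0x1a:5|rd=1:3|pad=0:8 → word d100h → 00 d1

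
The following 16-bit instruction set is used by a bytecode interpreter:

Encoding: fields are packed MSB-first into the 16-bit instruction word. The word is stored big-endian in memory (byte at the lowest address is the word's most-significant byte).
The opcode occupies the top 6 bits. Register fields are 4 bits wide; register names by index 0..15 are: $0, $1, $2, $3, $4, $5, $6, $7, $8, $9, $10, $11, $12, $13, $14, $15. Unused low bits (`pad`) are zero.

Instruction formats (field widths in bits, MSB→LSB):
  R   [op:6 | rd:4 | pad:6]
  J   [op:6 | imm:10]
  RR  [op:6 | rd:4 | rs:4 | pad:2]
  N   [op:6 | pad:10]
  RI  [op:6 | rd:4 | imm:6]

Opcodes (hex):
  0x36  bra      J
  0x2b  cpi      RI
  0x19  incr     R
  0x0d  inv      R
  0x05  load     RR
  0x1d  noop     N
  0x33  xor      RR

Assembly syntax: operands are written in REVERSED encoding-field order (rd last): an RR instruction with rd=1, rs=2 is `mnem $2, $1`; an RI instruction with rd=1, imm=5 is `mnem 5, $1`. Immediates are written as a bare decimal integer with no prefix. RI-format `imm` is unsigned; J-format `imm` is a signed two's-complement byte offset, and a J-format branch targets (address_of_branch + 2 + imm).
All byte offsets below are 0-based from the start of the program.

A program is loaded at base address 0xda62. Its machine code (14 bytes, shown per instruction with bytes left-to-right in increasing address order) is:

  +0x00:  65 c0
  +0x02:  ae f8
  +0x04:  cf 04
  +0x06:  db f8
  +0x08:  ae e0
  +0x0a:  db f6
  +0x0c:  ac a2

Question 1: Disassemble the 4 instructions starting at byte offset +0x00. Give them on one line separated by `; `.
@+00  big-endian(65 c0) = 0x65c0
  top 6b → 0x19 → incr [R]
  rd: (w>>6)&0xf=0x7 → $7
@+02  big-endian(ae f8) = 0xaef8
  top 6b → 0x2b → cpi [RI]
  rd: (w>>6)&0xf=0xb → $11
  imm: (w>>0)&0x3f=0x38 → 56
@+04  big-endian(cf 04) = 0xcf04
  top 6b → 0x33 → xor [RR]
  rd: (w>>6)&0xf=0xc → $12
  rs: (w>>2)&0xf=0x1 → $1
@+06  big-endian(db f8) = 0xdbf8
  top 6b → 0x36 → bra [J]
  imm: (w>>0)&0x3ff=0x3f8 (s10→-8) → -8

incr $7; cpi 56, $11; xor $1, $12; bra -8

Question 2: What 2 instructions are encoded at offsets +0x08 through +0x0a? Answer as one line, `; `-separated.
off 0x08: read ae e0 as big → 0xaee0
  opcode bits[15:10]=0x2b: cpi/RI
  [9:6] rd=11 = $11
  [5:0] imm=32 = 32
off 0x0a: read db f6 as big → 0xdbf6
  opcode bits[15:10]=0x36: bra/J
  [9:0] imm=1014 (s10→-10) = -10

cpi 32, $11; bra -10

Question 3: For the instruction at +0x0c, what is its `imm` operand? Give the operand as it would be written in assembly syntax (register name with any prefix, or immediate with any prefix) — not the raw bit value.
34

[0c] ac a2 → 0xaca2
  top 6b → 0x2b → cpi [RI]
  [9:6] rd=2 = $2
  [5:0] imm=34 = 34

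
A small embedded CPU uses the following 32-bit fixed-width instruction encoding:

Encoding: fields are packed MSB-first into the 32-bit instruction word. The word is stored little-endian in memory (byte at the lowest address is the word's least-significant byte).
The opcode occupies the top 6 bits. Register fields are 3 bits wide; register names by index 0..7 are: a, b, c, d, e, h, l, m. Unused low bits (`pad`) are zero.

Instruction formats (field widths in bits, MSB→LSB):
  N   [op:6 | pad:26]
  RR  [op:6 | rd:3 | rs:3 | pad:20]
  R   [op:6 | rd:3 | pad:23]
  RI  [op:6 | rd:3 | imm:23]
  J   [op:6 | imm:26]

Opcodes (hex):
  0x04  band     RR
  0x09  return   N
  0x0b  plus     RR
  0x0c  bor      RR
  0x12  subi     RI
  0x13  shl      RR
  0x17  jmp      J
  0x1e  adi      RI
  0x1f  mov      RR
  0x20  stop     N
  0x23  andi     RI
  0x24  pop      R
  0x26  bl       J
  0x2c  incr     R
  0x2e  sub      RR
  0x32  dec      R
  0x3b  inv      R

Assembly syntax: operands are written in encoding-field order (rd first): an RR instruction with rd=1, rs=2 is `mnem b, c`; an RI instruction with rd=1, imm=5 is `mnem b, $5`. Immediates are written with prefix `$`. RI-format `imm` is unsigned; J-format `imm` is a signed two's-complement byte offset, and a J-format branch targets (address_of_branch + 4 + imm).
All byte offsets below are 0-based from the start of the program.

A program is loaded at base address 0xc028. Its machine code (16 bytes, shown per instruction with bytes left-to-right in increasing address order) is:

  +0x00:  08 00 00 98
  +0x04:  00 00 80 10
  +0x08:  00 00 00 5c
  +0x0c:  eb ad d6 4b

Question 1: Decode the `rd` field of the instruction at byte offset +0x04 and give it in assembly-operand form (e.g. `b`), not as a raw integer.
b

+0x04: 00 00 80 10 ⇒ word 0x10800000 (little)
  op=0x10800000>>26=0x4 ⇒ band (RR)
  rd: (w>>23)&0x7=0x1 → b
  rs: (w>>20)&0x7=0x0 → a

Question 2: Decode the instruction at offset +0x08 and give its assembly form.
jmp $0

@+08  little-endian(00 00 00 5c) = 0x5c000000
  op=0x5c000000>>26=0x17 ⇒ jmp (J)
  imm: (w>>0)&0x3ffffff=0x0 → $0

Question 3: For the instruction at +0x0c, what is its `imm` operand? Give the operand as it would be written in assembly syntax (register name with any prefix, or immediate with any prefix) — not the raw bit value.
$5680619

[0c] eb ad d6 4b → 0x4bd6adeb
  opcode bits[31:26]=0x12: subi/RI
  rd@[25:23]=0x7 ⇒ m
  imm@[22:0]=0x56adeb ⇒ $5680619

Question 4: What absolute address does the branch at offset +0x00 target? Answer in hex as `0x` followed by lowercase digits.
+0x00: 08 00 00 98 ⇒ word 0x98000008 (little)
  top 6b → 0x26 → bl [J]
  imm@[25:0]=0x8 ⇒ $8
  target = base 0xc028 + off 0x00 + 4 + imm 8 = 0xc034

0xc034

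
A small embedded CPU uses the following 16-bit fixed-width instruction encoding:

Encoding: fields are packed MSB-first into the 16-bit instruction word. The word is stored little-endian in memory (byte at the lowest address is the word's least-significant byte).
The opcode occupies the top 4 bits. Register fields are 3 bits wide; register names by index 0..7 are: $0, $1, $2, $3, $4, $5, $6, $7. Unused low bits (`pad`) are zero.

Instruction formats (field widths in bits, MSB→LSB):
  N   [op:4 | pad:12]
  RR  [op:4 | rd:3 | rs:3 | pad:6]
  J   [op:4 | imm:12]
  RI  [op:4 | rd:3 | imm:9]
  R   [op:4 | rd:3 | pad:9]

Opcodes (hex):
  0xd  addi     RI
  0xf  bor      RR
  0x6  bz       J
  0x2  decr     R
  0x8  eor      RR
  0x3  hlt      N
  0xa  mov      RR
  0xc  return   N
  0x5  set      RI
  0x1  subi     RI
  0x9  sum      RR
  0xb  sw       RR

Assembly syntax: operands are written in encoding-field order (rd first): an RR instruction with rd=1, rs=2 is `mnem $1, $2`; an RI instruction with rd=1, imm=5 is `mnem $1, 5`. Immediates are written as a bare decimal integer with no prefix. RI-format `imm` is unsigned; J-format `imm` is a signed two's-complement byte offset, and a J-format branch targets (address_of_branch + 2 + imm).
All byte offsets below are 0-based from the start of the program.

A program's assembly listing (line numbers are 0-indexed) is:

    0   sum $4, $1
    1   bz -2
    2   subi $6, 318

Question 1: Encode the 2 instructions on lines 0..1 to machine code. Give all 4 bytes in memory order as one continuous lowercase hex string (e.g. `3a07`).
line 0 (sum): pack op=0x9:4|rd=4:3|rs=1:3|pad=0:6 = 0x9840; little→ 40 98
line 1 (bz): pack op=0x6:4|imm=-2:12 = 0x6ffe; little→ fe 6f

4098fe6f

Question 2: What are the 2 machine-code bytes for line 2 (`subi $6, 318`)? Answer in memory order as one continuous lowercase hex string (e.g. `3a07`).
3e1d

L2: subi op=0x1:4|rd=6:3|imm=318:9 ⇒ 0x1d3e ⇒ little 3e 1d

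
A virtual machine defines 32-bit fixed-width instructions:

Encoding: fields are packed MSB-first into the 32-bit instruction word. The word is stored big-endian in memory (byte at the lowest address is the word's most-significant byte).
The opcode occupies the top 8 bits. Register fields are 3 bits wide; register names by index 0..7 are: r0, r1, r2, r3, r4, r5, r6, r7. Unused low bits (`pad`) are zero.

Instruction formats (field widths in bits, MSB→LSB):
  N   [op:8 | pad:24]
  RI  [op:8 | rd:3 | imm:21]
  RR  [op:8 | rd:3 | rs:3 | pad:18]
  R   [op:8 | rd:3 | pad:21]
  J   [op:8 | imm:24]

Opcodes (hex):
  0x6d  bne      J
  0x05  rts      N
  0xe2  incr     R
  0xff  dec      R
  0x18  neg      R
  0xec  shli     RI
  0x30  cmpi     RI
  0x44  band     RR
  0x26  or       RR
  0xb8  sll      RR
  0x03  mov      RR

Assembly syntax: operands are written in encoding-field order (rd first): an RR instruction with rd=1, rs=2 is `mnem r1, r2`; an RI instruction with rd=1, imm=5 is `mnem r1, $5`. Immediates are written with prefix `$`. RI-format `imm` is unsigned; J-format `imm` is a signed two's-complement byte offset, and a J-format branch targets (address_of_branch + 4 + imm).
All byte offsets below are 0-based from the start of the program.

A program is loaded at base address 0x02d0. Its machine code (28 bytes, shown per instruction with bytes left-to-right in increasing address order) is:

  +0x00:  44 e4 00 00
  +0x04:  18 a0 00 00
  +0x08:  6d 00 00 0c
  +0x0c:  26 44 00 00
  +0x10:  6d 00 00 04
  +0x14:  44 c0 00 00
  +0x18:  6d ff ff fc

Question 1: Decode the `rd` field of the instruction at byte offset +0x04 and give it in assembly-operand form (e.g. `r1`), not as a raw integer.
r5

+0x04: 18 a0 00 00 ⇒ word 0x18a00000 (big)
  op=0x18a00000>>24=0x18 ⇒ neg (R)
  rd@[23:21]=0x5 ⇒ r5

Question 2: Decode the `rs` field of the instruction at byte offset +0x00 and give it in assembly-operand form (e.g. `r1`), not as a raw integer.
@+00  big-endian(44 e4 00 00) = 0x44e40000
  opcode bits[31:24]=0x44: band/RR
  rd: (w>>21)&0x7=0x7 → r7
  rs: (w>>18)&0x7=0x1 → r1

r1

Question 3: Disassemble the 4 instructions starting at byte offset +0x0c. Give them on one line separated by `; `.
off 0x0c: read 26 44 00 00 as big → 0x26440000
  top 8b → 0x26 → or [RR]
  [23:21] rd=2 = r2
  [20:18] rs=1 = r1
off 0x10: read 6d 00 00 04 as big → 0x6d000004
  top 8b → 0x6d → bne [J]
  [23:0] imm=4 = $4
off 0x14: read 44 c0 00 00 as big → 0x44c00000
  top 8b → 0x44 → band [RR]
  [23:21] rd=6 = r6
  [20:18] rs=0 = r0
off 0x18: read 6d ff ff fc as big → 0x6dfffffc
  top 8b → 0x6d → bne [J]
  [23:0] imm=16777212 (s24→-4) = $-4

or r2, r1; bne $4; band r6, r0; bne $-4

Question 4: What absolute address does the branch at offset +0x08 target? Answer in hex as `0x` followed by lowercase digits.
0x02e8

[08] 6d 00 00 0c → 0x6d00000c
  opcode bits[31:24]=0x6d: bne/J
  imm@[23:0]=0xc ⇒ $12
  target = base 0x02d0 + off 0x08 + 4 + imm 12 = 0x02e8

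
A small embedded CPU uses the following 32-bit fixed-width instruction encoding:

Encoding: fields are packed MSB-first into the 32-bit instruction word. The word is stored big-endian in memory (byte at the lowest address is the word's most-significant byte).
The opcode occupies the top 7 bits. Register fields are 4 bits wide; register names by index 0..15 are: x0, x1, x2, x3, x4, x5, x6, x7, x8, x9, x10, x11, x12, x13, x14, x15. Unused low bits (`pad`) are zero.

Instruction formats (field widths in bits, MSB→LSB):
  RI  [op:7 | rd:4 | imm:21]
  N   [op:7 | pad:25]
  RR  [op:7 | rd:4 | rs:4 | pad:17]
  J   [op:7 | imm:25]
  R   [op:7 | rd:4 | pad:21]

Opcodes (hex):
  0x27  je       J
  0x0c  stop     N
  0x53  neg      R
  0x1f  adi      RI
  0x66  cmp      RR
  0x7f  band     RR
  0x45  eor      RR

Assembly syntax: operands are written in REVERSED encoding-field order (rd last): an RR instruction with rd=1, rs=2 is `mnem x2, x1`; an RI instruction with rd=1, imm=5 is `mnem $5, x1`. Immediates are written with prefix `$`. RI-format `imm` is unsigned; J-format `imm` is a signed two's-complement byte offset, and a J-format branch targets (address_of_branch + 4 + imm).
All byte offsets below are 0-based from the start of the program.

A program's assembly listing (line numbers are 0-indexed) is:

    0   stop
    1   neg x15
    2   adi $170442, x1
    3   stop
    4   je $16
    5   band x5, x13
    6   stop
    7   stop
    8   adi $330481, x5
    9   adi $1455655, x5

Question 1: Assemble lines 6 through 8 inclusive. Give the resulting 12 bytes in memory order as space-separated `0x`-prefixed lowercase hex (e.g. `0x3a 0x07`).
0x18 0x00 0x00 0x00 0x18 0x00 0x00 0x00 0x3e 0xa5 0x0a 0xf1

line 6 (stop): pack op=0xc:7|pad=0:25 = 0x18000000; big→ 18 00 00 00
line 7 (stop): pack op=0xc:7|pad=0:25 = 0x18000000; big→ 18 00 00 00
line 8 (adi): pack op=0x1f:7|rd=5:4|imm=330481:21 = 0x3ea50af1; big→ 3e a5 0a f1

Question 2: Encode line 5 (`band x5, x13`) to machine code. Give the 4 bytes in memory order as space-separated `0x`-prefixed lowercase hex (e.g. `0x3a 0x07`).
0xff 0xaa 0x00 0x00

line 5 (band): pack op=0x7f:7|rd=13:4|rs=5:4|pad=0:17 = 0xffaa0000; big→ ff aa 00 00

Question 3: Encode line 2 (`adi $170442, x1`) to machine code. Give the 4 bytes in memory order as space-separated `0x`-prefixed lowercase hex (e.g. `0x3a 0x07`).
L2: adi op=0x1f:7|rd=1:4|imm=170442:21 ⇒ 0x3e2299ca ⇒ big 3e 22 99 ca

0x3e 0x22 0x99 0xca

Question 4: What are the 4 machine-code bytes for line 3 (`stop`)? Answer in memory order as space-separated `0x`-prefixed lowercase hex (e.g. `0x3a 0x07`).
0x18 0x00 0x00 0x00

L3: stop op=0xc:7|pad=0:25 ⇒ 0x18000000 ⇒ big 18 00 00 00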